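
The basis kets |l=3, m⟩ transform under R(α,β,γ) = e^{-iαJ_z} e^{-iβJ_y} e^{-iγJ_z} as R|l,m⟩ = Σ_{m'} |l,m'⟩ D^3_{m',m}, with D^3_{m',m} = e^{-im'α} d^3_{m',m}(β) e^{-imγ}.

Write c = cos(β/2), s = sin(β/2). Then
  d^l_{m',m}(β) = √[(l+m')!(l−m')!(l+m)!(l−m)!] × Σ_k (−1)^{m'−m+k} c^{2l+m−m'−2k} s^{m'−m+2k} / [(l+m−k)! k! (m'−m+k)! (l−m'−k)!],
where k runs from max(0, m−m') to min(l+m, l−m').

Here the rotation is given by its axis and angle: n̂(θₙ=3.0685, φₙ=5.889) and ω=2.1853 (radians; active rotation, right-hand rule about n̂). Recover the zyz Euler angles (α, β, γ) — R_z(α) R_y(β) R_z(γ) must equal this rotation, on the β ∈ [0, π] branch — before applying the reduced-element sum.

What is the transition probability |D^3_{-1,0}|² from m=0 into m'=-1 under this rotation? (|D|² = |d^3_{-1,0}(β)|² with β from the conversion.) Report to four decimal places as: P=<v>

Axis–angle → zyz. n̂ = (sinθₙcosφₙ, sinθₙsinφₙ, cosθₙ) = (+0.067427, -0.028047, -0.997330), ω = 2.1853.
R = I cosω + sinω [n̂]ₓ + (1−cosω) n̂n̂ᵀ gives
  R = [-0.569385, +0.811897, -0.128934; -0.817860, -0.575313, -0.010993; -0.083103, +0.099191, +0.991592]
β = atan2(√(R₁₃²+R₂₃²), R₃₃) = 0.129766; α = atan2(R₂₃, R₁₃) mod 2π = 3.226647; γ = atan2(R₃₂, −R₃₁) mod 2π = 0.873425
D^3_{-1,0}(3.2266,0.1298,0.8734) = e^{-i·-1·3.2266}·d^3_{-1,0}(0.1298)·e^{-i·0·0.8734}. Compute d first:
Half-angle: c=0.997896, s=0.064837. N=√(2·24·6·6)=41.569219
k∈{1,2,3} keeps every argument non-negative
  k=1: (−1)^0·41.5692/(12)·0.9979^5·0.0648^1 = +0.222251
  k=2: (−1)^1·41.5692/(4)·0.9979^3·0.0648^3 = -0.002815
  k=3: (−1)^2·41.5692/(12)·0.9979^1·0.0648^5 = +0.000004
d^3_{-1,0}(0.1298) = +0.222251 -0.002815 +0.000004 = +0.219440
|D^3_{-1,0}|² = |d^3_{-1,0}(β)|² = (+0.219440)² = 0.048154 (the z-rotation phases have unit modulus)

P=0.0482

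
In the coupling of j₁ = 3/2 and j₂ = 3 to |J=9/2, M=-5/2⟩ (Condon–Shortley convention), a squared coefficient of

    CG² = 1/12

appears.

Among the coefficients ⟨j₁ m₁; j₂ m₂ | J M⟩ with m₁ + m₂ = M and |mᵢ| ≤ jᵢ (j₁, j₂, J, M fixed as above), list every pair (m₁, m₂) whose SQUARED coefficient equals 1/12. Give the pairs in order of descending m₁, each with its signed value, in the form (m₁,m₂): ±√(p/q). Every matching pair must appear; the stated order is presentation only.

Admissible pairs with m₁+m₂ = M = -5/2: (-3/2,-1), (-1/2,-2), (1/2,-3)
  (m₁,m₂)=(1/2,-3): CG² = 1/12, CG = +√(1/12)   ← matches the target
  (m₁,m₂)=(-1/2,-2): CG² = 1/2, CG = +√(1/2)
  (m₁,m₂)=(-3/2,-1): CG² = 5/12, CG = +√(5/12)
Pairs with CG² = 1/12: (1/2,-3): +√(1/12)

(1/2,-3): +√(1/12)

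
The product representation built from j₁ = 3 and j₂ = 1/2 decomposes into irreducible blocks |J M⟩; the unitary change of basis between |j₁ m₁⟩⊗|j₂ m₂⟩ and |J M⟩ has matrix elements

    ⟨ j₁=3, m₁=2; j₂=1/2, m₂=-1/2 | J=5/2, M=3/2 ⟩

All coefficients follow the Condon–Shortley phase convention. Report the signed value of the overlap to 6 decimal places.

+0.845154

√[6·1!5!0!/7! · 5!1!0!1!4!1!] = √(2880/7)
  +(−1)^0/∏(0,1,1,0,4,0)! = 1/24  (running 1/24)
⟨..|..⟩ = √(2880/7)·(1/24) = +0.845154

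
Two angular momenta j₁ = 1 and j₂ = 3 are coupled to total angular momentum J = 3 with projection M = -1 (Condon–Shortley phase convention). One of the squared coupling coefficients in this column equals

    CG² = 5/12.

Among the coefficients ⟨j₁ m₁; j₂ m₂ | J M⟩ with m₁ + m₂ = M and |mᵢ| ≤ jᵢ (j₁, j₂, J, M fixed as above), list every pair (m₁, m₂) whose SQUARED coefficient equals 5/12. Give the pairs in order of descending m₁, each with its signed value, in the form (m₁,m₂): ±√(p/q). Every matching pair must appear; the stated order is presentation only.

(1,-2): +√(5/12)

Admissible pairs with m₁+m₂ = M = -1: (-1,0), (0,-1), (1,-2)
  (m₁,m₂)=(1,-2): CG² = 5/12, CG = +√(5/12)   ← matches the target
  (m₁,m₂)=(0,-1): CG² = 1/12, CG = +√(1/12)
  (m₁,m₂)=(-1,0): CG² = 1/2, CG = −√(1/2)
Pairs with CG² = 5/12: (1,-2): +√(5/12)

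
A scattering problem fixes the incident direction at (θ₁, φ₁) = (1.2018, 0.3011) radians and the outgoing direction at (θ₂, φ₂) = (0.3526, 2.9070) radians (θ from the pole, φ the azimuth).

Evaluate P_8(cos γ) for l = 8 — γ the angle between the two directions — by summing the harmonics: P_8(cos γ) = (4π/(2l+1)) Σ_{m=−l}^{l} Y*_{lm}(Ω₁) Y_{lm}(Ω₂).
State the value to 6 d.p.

Expand P_8 via completeness: Σ_{m} conj(Y_{8,m}) at Ω₁ times Y_{8,m} at Ω₂ —
  term(m=-8) = (-0.000013, -0.000028)   from Y*(Ω₁)=(-0.219400, 0.197451), Y(Ω₂)=(-0.000031, 0.000099)
  term(m=-7) = (0.000425, 0.000296)   from Y*(Ω₁)=(-0.233527, 0.392332), Y(Ω₂)=(0.000081, -0.001130)
  term(m=-6) = (-0.001833, -0.000133)   from Y*(Ω₁)=(-0.055074, 0.229215), Y(Ω₂)=(0.001267, 0.007693)
  term(m=-5) = (-0.007433, 0.003712)   from Y*(Ω₁)=(-0.014164, -0.216613), Y(Ω₂)=(-0.014828, -0.035284)
  term(m=-4) = (0.024385, -0.037878)   from Y*(Ω₁)=(-0.117605, -0.306484), Y(Ω₂)=(0.081117, 0.110689)
  term(m=-3) = (0.000900, -0.024792)   from Y*(Ω₁)=(0.043937, 0.055744), Y(Ω₂)=(-0.266481, -0.226180)
  term(m=-2) = (0.091083, 0.166959)   from Y*(Ω₁)=(0.274643, 0.188782), Y(Ω₂)=(0.509007, 0.258037)
  term(m=-1) = (0.002525, 0.001499)   from Y*(Ω₁)=(-0.006976, -0.002166), Y(Ω₂)=(-0.391039, -0.093455)
  term(m=+0) = (0.100483, 0.000000)   from Y*(Ω₁)=(-0.329272, -0.000000), Y(Ω₂)=(-0.305167, 0.000000)
  term(m=+1) = (0.002525, -0.001499)   from Y*(Ω₁)=(0.006976, -0.002166), Y(Ω₂)=(0.391039, -0.093455)
  term(m=+2) = (0.091083, -0.166959)   from Y*(Ω₁)=(0.274643, -0.188782), Y(Ω₂)=(0.509007, -0.258037)
  term(m=+3) = (0.000900, 0.024792)   from Y*(Ω₁)=(-0.043937, 0.055744), Y(Ω₂)=(0.266481, -0.226180)
  term(m=+4) = (0.024385, 0.037878)   from Y*(Ω₁)=(-0.117605, 0.306484), Y(Ω₂)=(0.081117, -0.110689)
  term(m=+5) = (-0.007433, -0.003712)   from Y*(Ω₁)=(0.014164, -0.216613), Y(Ω₂)=(0.014828, -0.035284)
  term(m=+6) = (-0.001833, 0.000133)   from Y*(Ω₁)=(-0.055074, -0.229215), Y(Ω₂)=(0.001267, -0.007693)
  term(m=+7) = (0.000425, -0.000296)   from Y*(Ω₁)=(0.233527, 0.392332), Y(Ω₂)=(-0.000081, -0.001130)
  term(m=+8) = (-0.000013, 0.000028)   from Y*(Ω₁)=(-0.219400, -0.197451), Y(Ω₂)=(-0.000031, -0.000099)
Accumulated sum (0.320559, 0.000000); after 4π/(2l+1) scaling, (0.236957, 0.000000) ⇒ P_8 = 0.236957

0.236957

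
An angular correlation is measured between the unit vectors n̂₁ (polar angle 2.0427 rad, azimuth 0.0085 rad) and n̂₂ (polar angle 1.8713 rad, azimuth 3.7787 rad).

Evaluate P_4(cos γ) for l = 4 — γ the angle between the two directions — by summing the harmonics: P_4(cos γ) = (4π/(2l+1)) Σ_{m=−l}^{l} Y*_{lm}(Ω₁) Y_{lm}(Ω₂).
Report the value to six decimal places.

Term-by-term m-sum for l=4 (normalisation 4π/9 = 1.396263):
  [-4]  conj(Y_{4,-4})(Ω₁) = +0.278374+0.009468i ; Y_{4,-4}(Ω₂) = -0.305455-0.205921i ; Δ = -0.083081-0.060215i
  [-3]  conj(Y_{4,-3})(Ω₁) = -0.401942-0.010252i ; Y_{4,-3}(Ω₂) = -0.107839-0.304346i ; Δ = +0.040225+0.123435i
  [-2]  conj(Y_{4,-2})(Ω₁) = +0.118487+0.002014i ; Y_{4,-2}(Ω₂) = -0.034492+0.112868i ; Δ = -0.004314+0.013304i
  [-1]  conj(Y_{4,-1})(Ω₁) = +0.297563+0.002529i ; Y_{4,-1}(Ω₂) = -0.256612+0.189908i ; Δ = -0.076839+0.055860i
  [+0]  conj(Y_{4,0})(Ω₁) = -0.180341-0.000000i ; Y_{4,0}(Ω₂) = +0.067722+0.000000i ; Δ = -0.012213-0.000000i
  [+1]  conj(Y_{4,1})(Ω₁) = -0.297563+0.002529i ; Y_{4,1}(Ω₂) = +0.256612+0.189908i ; Δ = -0.076839-0.055860i
  [+2]  conj(Y_{4,2})(Ω₁) = +0.118487-0.002014i ; Y_{4,2}(Ω₂) = -0.034492-0.112868i ; Δ = -0.004314-0.013304i
  [+3]  conj(Y_{4,3})(Ω₁) = +0.401942-0.010252i ; Y_{4,3}(Ω₂) = +0.107839-0.304346i ; Δ = +0.040225-0.123435i
  [+4]  conj(Y_{4,4})(Ω₁) = +0.278374-0.009468i ; Y_{4,4}(Ω₂) = -0.305455+0.205921i ; Δ = -0.083081+0.060215i
Total Σ_m = -0.260231-0.000000i. Multiply by 1.396263: -0.363351-0.000000i. P_4(cos γ) = -0.363351

-0.363351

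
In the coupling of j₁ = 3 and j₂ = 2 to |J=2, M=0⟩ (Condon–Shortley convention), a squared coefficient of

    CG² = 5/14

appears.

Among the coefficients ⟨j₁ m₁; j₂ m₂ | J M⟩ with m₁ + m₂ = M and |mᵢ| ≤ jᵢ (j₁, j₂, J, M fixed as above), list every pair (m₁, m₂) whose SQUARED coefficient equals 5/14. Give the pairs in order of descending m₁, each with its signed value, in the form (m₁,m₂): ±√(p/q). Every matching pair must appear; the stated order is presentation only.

Admissible pairs with m₁+m₂ = M = 0: (-2,2), (-1,1), (0,0), (1,-1), (2,-2)
  (m₁,m₂)=(2,-2): CG² = 5/14, CG = +√(5/14)   ← matches the target
  (m₁,m₂)=(1,-1): CG² = 1/7, CG = −√(1/7)
  (m₁,m₂)=(0,0): CG² = 0/1, CG = 0
  (m₁,m₂)=(-1,1): CG² = 1/7, CG = +√(1/7)
  (m₁,m₂)=(-2,2): CG² = 5/14, CG = −√(5/14)   ← matches the target
Pairs with CG² = 5/14: (2,-2): +√(5/14); (-2,2): −√(5/14)

(2,-2): +√(5/14); (-2,2): −√(5/14)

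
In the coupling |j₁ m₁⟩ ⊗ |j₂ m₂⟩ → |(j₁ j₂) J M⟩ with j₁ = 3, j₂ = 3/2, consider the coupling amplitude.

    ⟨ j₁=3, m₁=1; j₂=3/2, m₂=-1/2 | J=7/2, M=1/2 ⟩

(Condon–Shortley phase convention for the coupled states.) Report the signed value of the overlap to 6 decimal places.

+√(2/7) ≈ +0.534522

triangle: 1!*5!*2!/9! = 240/362880
(j±m)!: 4!*2!*1!*2!*4!*3! = 13824
prefactor² = (2J+1)*Δ*N² = 512/7
  k=0: +1/(0!*1!*2!*1!*3!*1!) = 1/12
  k=1: −1/(1!*0!*1!*0!*4!*2!) = -1/48
Σ = 1/16  ⇒  CG² = 512/7*(1/16)² = 2/7
CG = +√(2/7) = +0.534522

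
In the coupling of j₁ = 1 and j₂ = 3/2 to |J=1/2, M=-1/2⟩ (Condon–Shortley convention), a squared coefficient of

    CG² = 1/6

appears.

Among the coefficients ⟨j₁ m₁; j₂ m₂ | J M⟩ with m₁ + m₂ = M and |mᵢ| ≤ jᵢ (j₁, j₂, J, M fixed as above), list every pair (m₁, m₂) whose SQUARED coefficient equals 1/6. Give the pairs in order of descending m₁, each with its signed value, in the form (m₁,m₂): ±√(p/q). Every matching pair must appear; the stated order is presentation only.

Admissible pairs with m₁+m₂ = M = -1/2: (-1,1/2), (0,-1/2), (1,-3/2)
  (m₁,m₂)=(1,-3/2): CG² = 1/2, CG = +√(1/2)
  (m₁,m₂)=(0,-1/2): CG² = 1/3, CG = −√(1/3)
  (m₁,m₂)=(-1,1/2): CG² = 1/6, CG = +√(1/6)   ← matches the target
Pairs with CG² = 1/6: (-1,1/2): +√(1/6)

(-1,1/2): +√(1/6)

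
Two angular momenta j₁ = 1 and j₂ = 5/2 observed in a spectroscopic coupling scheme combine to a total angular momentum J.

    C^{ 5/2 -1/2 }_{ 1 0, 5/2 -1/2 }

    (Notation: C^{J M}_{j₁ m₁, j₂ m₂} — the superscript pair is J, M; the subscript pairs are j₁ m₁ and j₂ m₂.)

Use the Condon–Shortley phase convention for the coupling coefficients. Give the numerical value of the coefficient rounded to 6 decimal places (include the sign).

j₁+j₂−J=1  J+j₁−j₂=1  J−j₁+j₂=4  j₁+j₂+J+1=7
(j₁±m₁, j₂±m₂, J±M) = (1,1,2,3,2,3)
P² = 144/35
sum k=0..1:
  [0] +1/4 = 1/4
  [1] −1/6 = -1/6
S = 1/12
C² = P²·S² = 1/35 ; C = +0.169031

+0.169031  (= +√(1/35))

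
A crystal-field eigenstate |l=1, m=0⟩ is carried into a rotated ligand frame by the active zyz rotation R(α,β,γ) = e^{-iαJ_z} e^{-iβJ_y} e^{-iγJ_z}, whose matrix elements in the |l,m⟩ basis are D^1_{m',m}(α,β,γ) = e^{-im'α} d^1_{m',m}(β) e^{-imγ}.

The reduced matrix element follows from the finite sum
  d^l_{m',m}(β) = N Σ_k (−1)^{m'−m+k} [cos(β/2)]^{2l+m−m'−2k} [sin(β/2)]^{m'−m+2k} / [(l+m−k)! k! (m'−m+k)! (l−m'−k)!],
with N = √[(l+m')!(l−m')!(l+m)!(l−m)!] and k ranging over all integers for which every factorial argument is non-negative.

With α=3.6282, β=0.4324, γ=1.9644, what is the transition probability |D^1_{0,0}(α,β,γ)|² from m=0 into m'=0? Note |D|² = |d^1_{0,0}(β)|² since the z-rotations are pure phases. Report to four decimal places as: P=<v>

First d^1_{0,0}(β=0.4324), then the phase factors e^{-i(0)α} and e^{-i(0)γ}:
c=cos(0.432400/2)=0.976720, s=sin(0.432400/2)=0.214520; N=√[1·1·1·1]=1.000000
The bounds max(0,m−m')=0 and min(l+m,l−m')=1 give 2 terms
  k=0: (−1)^0·1.0000/(1)·0.9767^2·0.2145^0 = +0.953981
  k=1: (−1)^1·1.0000/(1)·0.9767^0·0.2145^2 = -0.046019
d^1_{0,0}(0.4324) = +0.953981 -0.046019 = +0.907963
|D^1_{0,0}|² = |d^1_{0,0}(β)|² = (+0.907963)² = 0.824396 (the z-rotation phases have unit modulus)

P=0.8244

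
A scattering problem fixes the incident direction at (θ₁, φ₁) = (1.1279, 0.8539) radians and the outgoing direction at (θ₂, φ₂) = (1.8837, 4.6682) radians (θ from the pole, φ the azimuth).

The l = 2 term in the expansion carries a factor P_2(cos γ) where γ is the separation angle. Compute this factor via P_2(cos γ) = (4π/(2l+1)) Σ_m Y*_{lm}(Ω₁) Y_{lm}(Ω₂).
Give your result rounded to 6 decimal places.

0.470297

Summing Y*_{l m}(θ₁,φ₁)·Y_{l m}(θ₂,φ₂) over m ∈ [−2, 2]; prefactor 4π/(2·2+1) = 2.513274:
  [-2]  conj(Y_{2,-2})(Ω₁) = (-0.043066, 0.312376) ; Y_{2,-2}(Ω₂) = (-0.348308, -0.030863) ; Δ = (0.024641, -0.107474)
  [-1]  conj(Y_{2,-1})(Ω₁) = (0.196548, 0.225504) ; Y_{2,-1}(Ω₂) = (0.009995, -0.226040) ; Δ = (0.052937, -0.042174)
  [+0]  conj(Y_{2,0})(Ω₁) = (-0.141615, -0.000000) ; Y_{2,0}(Ω₂) = (-0.225737, 0.000000) ; Δ = (0.031968, 0.000000)
  [+1]  conj(Y_{2,1})(Ω₁) = (-0.196548, 0.225504) ; Y_{2,1}(Ω₂) = (-0.009995, -0.226040) ; Δ = (0.052937, 0.042174)
  [+2]  conj(Y_{2,2})(Ω₁) = (-0.043066, -0.312376) ; Y_{2,2}(Ω₂) = (-0.348308, 0.030863) ; Δ = (0.024641, 0.107474)
Σ over m = (0.187125, 0.000000); ×(4π/5) → (0.470297, 0.000000). Real part: 0.470297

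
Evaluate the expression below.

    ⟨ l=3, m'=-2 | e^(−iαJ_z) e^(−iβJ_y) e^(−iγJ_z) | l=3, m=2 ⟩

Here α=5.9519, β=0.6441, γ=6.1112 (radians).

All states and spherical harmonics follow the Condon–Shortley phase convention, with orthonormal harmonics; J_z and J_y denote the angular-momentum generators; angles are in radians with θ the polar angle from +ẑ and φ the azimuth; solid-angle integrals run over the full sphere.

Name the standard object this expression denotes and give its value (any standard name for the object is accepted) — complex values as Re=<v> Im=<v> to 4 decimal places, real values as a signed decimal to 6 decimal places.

Wigner D-matrix element, Re=0.0419 Im=-0.0138

This is a Wigner D-matrix element — the rotation-matrix element ⟨l m'| R(α,β,γ) |l m⟩ in the angular-momentum basis.
First d^3_{-2,2}(β=0.6441), then the phase factors e^{-i(-2)α} and e^{-i(2)γ}:
Half-angle: c=0.948589, s=0.316512. N=√(1·120·120·1)=120.000000
The bounds max(0,m−m')=4 and min(l+m,l−m')=5 give 2 terms
  k=4: (−1)^0·120.0000/(24)·0.9486^2·0.3165^4 = +0.045153
  k=5: (−1)^1·120.0000/(120)·0.9486^0·0.3165^6 = -0.001005
d^3_{-2,2}(0.6441) = +0.045153 -0.001005 = +0.044147
Phases: e^{-i·(-2)·5.9519}=+0.788414-0.615146i, e^{-i·(2)·6.1112}=+0.941423+0.337228i ⇒ D=+0.041926-0.013829i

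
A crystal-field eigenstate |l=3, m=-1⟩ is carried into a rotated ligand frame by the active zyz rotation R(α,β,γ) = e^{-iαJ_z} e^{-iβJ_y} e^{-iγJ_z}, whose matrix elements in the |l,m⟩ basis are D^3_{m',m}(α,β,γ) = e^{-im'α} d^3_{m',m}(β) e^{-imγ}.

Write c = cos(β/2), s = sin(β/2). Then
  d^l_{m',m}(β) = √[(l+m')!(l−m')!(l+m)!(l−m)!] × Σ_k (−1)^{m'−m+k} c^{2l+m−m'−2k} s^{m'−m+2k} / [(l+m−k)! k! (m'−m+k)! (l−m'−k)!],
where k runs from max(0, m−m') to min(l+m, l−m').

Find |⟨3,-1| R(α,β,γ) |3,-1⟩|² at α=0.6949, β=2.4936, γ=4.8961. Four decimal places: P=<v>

Split into d^3_{-1,-1}(β=2.4936) × two z-phases.
Half-angle: c=0.318357, s=0.947971. N=√(2·24·2·24)=48.000000
k: max(0,(-1)−(-1))=0 … min(3+(-1),3−(-1))=2
  k=0: (−1)^0·48.0000/(48)·0.3184^6·0.9480^0 = +0.001041
  k=1: (−1)^1·48.0000/(6)·0.3184^4·0.9480^2 = -0.073848
  k=2: (−1)^2·48.0000/(8)·0.3184^2·0.9480^4 = +0.491090
d^3_{-1,-1}(2.4936) = +0.001041 -0.073848 +0.491090 = +0.418283
|D^3_{-1,-1}|² = |d^3_{-1,-1}(β)|² = (+0.418283)² = 0.174961 (the z-rotation phases have unit modulus)

P=0.1750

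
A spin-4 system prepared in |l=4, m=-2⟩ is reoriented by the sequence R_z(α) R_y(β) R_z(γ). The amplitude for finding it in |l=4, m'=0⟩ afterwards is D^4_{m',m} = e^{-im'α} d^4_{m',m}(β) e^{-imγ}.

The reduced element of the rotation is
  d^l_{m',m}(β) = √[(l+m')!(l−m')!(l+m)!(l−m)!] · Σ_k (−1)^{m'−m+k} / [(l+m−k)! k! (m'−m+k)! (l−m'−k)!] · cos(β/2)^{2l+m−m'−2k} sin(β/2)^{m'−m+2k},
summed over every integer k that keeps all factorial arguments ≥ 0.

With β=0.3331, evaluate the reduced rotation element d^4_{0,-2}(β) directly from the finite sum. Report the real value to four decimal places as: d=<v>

d^4_{0,-2}(β=0.3331) via the finite sum:
Half-angle: c=0.986163, s=0.165781. N=√(24·24·2·720)=910.735966
k∈{0,1,2} keeps every argument non-negative
  k=0: (−1)^2·910.7360/(96)·0.9862^6·0.1658^2 = +0.239818
  k=1: (−1)^3·910.7360/(36)·0.9862^4·0.1658^4 = -0.018073
  k=2: (−1)^4·910.7360/(96)·0.9862^2·0.1658^6 = +0.000192
d^4_{0,-2}(0.3331) = +0.239818 -0.018073 +0.000192 = +0.221937

d=0.2219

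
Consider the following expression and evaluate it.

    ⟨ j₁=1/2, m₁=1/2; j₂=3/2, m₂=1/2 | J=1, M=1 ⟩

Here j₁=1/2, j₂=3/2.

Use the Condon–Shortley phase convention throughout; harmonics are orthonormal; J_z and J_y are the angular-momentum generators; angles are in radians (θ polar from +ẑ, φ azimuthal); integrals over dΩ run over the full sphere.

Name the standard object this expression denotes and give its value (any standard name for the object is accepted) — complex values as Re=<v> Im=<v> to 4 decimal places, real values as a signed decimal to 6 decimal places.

This is a Clebsch–Gordan (vector-coupling) coefficient.
triangle: 1!*0!*2!/4! = 2/24
(j±m)!: 1!*0!*2!*1!*2!*0! = 4
prefactor² = (2J+1)*Δ*N² = 1
  k=0: +1/(0!*1!*0!*2!*0!*0!) = 1/2
Σ = 1/2  ⇒  CG² = 1*(1/2)² = 1/4
CG = +√(1/4) = +0.500000

Clebsch–Gordan coefficient, +√(1/4) ≈ +0.500000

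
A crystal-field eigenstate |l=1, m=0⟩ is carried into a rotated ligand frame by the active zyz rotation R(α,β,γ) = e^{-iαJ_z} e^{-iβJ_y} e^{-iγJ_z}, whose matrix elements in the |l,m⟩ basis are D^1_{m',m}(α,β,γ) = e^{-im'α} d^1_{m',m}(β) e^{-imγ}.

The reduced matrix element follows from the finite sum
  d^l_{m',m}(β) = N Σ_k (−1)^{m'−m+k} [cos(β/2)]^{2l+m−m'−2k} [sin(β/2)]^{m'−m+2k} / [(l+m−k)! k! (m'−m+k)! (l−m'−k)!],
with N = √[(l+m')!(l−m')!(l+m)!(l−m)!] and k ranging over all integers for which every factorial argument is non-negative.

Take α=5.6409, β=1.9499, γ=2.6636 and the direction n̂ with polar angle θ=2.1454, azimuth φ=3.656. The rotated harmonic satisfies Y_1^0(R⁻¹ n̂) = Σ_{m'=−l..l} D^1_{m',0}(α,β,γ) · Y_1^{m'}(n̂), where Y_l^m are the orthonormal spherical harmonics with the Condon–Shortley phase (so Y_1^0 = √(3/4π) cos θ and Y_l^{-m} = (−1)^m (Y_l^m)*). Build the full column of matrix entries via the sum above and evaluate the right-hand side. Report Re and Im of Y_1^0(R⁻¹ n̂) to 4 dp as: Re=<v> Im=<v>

Re=-0.0550 Im=0.0000

Need the full column D^1_{m',0} for m'=−1..1 at α=5.6409, β=1.9499, γ=2.6636.
cos(β/2)=0.561209, sin(β/2)=0.827674
d^1_{-1,0}: single k=1 term ⇒ +0.656900;  D = +0.525999-0.393501i
d^1_{0,0}: k∈[0..1] ⇒ +0.314956 -0.685044 = -0.370088;  D = -0.370088+0.000000i
d^1_{1,0}: single k=0 term ⇒ -0.656900;  D = -0.525999-0.393501i
Y_1^{m'}(θ=2.1454,φ=3.656) and Σ D·Y over m':
  (+0.5260-0.3935i)·(-0.2525+0.1427i)  (-0.3701+0.0000i)·(-0.2656+0.0000i)  (-0.5260-0.3935i)·(+0.2525+0.1427i)
Y_1^0(R⁻¹ n̂) = -0.055030+0.000000i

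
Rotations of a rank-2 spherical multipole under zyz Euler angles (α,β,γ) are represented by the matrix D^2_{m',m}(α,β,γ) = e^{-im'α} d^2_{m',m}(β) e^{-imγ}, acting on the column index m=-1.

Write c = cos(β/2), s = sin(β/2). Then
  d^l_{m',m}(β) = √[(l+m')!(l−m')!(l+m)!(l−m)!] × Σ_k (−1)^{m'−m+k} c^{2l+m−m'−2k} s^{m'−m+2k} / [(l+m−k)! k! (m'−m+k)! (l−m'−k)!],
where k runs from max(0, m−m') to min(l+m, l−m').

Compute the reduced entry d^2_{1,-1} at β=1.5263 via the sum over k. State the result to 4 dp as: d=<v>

d=0.5203

d^2_{1,-1}(β=1.5263) via the finite sum:
With c≡cos(β/2)=0.722662 and s≡sin(β/2)=0.691201, N=[6·1·1·6]^{1/2}=6.000000
The bounds max(0,m−m')=0 and min(l+m,l−m')=1 give 2 terms
  k=0: (−1)^2·6.0000/(2)·0.7227^2·0.6912^2 = +0.748516
  k=1: (−1)^3·6.0000/(6)·0.7227^0·0.6912^4 = -0.228254
d^2_{1,-1}(1.5263) = +0.748516 -0.228254 = +0.520262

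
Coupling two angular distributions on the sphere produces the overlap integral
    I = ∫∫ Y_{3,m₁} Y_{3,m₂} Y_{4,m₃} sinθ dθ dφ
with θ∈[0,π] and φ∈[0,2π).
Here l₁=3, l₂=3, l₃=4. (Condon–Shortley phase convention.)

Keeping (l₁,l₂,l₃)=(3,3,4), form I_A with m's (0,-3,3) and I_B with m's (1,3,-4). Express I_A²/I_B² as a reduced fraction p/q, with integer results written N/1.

3/2

Shared (l₁,l₂,l₃)=(3,3,4): N and (l;000)² cancel in I_A²/I_B².
A: Δ = 2!·4!·4!/11! = 1/34650; Racah Σ t=0..0: t=0:+1/288 = 1/288; ⇒ 3j(3 3 4; 0 -3 3)² = 1/22, sgn -1
B: Δ = 2!·4!·4!/11! = 1/34650; Racah Σ t=2..2: t=2:+1/1152 = 1/1152; ⇒ 3j(3 3 4; 1 3 -4)² = 1/33, sgn +1
I_A²/I_B² = (1/22)/(1/33) = 3/2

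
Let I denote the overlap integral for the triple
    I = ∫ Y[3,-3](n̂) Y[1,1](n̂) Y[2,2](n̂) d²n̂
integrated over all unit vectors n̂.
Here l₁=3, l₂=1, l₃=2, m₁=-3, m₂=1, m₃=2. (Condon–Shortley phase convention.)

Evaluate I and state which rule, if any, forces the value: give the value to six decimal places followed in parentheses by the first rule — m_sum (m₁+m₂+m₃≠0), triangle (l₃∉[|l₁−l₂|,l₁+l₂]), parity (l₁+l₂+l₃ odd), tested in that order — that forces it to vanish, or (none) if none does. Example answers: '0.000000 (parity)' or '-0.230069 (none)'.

-0.319865 (none)

m-sum 0 ✓  L=6 even ✓  2≤2≤4 ✓
Π(2lᵢ+1) = 7×3×5 = 105
triangle coeff Δ(3,1,2) = 1/105
Σ_t [1,1]: t=1:−1/4 = -1/4
(3j)²=3/35 [(3 1 2; 0 0 0)], sign=-1
Σ_t [2,2]: t=2:+1/48 = 1/48
(3j)²=1/7 [(3 1 2; -3 1 2)], sign=+1
⇒ 4πI² = 9/7
I = (-1)√(9/7/(4π)) = -0.31986543
No selection rule forces the value: the integral is nonzero (none).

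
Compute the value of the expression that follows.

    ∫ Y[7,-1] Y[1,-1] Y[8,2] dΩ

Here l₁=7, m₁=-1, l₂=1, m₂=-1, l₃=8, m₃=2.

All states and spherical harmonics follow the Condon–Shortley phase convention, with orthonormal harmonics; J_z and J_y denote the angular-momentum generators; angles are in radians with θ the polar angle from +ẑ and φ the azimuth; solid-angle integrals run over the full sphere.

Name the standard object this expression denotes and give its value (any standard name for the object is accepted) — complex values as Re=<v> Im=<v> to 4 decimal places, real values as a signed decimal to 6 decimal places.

This is a Gaunt coefficient — the integral of a triple product of spherical harmonics over the sphere.
Checks pass: Σm=0; 16 even; l₃=8∈[6,8].
(2·7+1)(2·1+1)(2·8+1) = 765
Δ: 0! 14! 2! / 17! → 1/2040
sum: t=0:+1/25401600 = 1/25401600
3j²(7 1 8; 0 0 0) = Δ·Π!·Σ² = 8/255  (sign +1)
sum: t=0:+1/58060800 = 1/58060800
3j²(7 1 8; -1 -1 2) = Δ·Π!·Σ² = 3/136  (sign +1)
combine: 4πI² = 765·8/255·3/136 = 9/17
take √, sign +1: I = 0.20525411

Gaunt coefficient, +0.205254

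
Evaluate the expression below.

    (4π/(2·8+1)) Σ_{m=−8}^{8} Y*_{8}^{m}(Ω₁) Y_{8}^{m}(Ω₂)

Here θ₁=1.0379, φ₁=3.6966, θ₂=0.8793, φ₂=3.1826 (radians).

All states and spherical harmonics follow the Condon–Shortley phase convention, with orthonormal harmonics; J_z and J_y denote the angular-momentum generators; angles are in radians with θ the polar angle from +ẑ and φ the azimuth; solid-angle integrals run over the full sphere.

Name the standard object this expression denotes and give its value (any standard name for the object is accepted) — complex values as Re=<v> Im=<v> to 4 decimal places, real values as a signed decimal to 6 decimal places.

This sum is the spherical-harmonic addition theorem: it equals the Legendre polynomial P_l(cos γ) of the angle γ between the two directions.
Addition theorem: P_8(cos γ) = (4π/17) Σ_m Y*_{lm}(Ω₁) Y_{lm}(Ω₂), m = −8…8:
  m=-8: (-0.042003-0.150403i) × (+0.060480-0.020585i) = -0.005636-0.008232i  (running Σ = -0.005636-0.008232i)
  m=-7: (+0.271203+0.249358i) × (-0.202902+0.059897i) = -0.069963-0.034351i  (running Σ = -0.075600-0.042582i)
  m=-6: (-0.433563-0.082687i) × (+0.388929-0.097673i) = -0.176702+0.010188i  (running Σ = -0.252301-0.032395i)
  m=-5: (+0.159333-0.061169i) × (-0.426768+0.088750i) = -0.062569+0.040246i  (running Σ = -0.314871+0.007851i)
  m=-4: (+0.155423-0.204774i) × (+0.138153-0.022867i) = +0.016790-0.031844i  (running Σ = -0.298081-0.023993i)
  m=-3: (-0.029683+0.314087i) × (+0.283909-0.035104i) = +0.002599+0.090214i  (running Σ = -0.295482+0.066221i)
  m=-2: (+0.047882+0.096455i) × (-0.307386+0.025267i) = -0.017155-0.028439i  (running Σ = -0.312638+0.037782i)
  m=-1: (-0.286165-0.177427i) × (-0.155575+0.006383i) = +0.045653+0.025777i  (running Σ = -0.266985+0.063559i)
  m=0: (-0.059370-0.000000i) × (+0.334492+0.000000i) = -0.019859-0.000000i  (running Σ = -0.286844+0.063559i)
  m=1: (+0.286165-0.177427i) × (+0.155575+0.006383i) = +0.045653-0.025777i  (running Σ = -0.241191+0.037782i)
  m=2: (+0.047882-0.096455i) × (-0.307386-0.025267i) = -0.017155+0.028439i  (running Σ = -0.258347+0.066221i)
  m=3: (+0.029683+0.314087i) × (-0.283909-0.035104i) = +0.002599-0.090214i  (running Σ = -0.255748-0.023993i)
  m=4: (+0.155423+0.204774i) × (+0.138153+0.022867i) = +0.016790+0.031844i  (running Σ = -0.238958+0.007851i)
  m=5: (-0.159333-0.061169i) × (+0.426768+0.088750i) = -0.062569-0.040246i  (running Σ = -0.301528-0.032395i)
  m=6: (-0.433563+0.082687i) × (+0.388929+0.097673i) = -0.176702-0.010188i  (running Σ = -0.478229-0.042582i)
  m=7: (-0.271203+0.249358i) × (+0.202902+0.059897i) = -0.069963+0.034351i  (running Σ = -0.548193-0.008232i)
  m=8: (-0.042003+0.150403i) × (+0.060480+0.020585i) = -0.005636+0.008232i  (running Σ = -0.553829-0.000000i)
Total Σ_m = -0.553829-0.000000i. Multiply by 0.739198: -0.409389-0.000000i. P_8(cos γ) = -0.409389

Legendre polynomial (addition theorem), -0.409389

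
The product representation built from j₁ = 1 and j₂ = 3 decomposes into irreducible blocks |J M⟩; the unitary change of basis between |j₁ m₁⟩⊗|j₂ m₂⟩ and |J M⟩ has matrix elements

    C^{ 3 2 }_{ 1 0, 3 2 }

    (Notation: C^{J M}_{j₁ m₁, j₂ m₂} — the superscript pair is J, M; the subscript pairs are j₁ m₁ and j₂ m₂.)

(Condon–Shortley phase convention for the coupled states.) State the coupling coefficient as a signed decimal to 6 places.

−√(1/3) ≈ -0.577350

√[7·1!1!5!/8! · 1!1!5!1!5!1!] = √(300)
  +(−1)^0/∏(0,1,1,5,0,0)! = 1/120  (running 1/120)
  +(−1)^1/∏(1,0,0,4,1,1)! = -1/24  (running -1/30)
⟨..|..⟩ = √(300)·(-1/30) = -0.577350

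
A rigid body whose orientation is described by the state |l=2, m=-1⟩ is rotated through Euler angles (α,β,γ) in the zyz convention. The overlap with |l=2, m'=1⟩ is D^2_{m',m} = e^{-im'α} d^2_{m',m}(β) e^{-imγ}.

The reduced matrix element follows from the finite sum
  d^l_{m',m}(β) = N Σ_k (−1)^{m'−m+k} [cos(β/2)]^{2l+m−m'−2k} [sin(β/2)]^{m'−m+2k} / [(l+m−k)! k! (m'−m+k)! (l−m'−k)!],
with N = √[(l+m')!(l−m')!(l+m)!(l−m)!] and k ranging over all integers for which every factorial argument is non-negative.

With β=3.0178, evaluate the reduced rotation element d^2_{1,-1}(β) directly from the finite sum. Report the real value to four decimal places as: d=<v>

d=-0.9809

d^2_{1,-1}(β=3.0178) via the finite sum:
Half-angle: c=0.061857, s=0.998085. N=√(6·1·1·6)=6.000000
Admissible k: 0..1 (factorial args all ≥0)
  k=0: (−1)^2·6.0000/(2)·0.0619^2·0.9981^2 = +0.011435
  k=1: (−1)^3·6.0000/(6)·0.0619^0·0.9981^4 = -0.992362
d^2_{1,-1}(3.0178) = +0.011435 -0.992362 = -0.980927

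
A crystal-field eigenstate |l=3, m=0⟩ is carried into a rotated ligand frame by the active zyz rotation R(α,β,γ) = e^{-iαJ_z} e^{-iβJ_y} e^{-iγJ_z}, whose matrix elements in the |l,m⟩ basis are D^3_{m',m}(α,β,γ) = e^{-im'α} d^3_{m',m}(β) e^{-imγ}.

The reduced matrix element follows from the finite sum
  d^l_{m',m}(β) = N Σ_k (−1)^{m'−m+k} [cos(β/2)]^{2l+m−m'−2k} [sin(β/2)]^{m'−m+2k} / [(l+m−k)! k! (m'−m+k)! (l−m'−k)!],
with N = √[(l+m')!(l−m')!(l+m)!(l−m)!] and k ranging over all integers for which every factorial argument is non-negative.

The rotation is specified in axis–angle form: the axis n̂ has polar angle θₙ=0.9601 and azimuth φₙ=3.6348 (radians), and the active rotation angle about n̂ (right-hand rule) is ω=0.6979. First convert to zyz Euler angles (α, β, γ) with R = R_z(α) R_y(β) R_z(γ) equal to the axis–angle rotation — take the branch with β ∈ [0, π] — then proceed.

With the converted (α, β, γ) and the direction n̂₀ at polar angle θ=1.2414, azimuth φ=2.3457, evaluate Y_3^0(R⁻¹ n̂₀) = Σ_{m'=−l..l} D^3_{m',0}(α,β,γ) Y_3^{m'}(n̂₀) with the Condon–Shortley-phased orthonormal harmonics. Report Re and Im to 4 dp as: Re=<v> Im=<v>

Re=0.0125 Im=0.0000

Axis–angle → zyz. n̂ = (sinθₙcosφₙ, sinθₙsinφₙ, cosθₙ) = (-0.721610, -0.387876, +0.573438), ω = 0.6979.
R = I cosω + sinω [n̂]ₓ + (1−cosω) n̂n̂ᵀ gives
  R = [+0.887941, -0.303056, -0.346002; +0.433938, +0.801369, +0.411710; +0.152504, -0.515718, +0.843076]
β = atan2(√(R₁₃²+R₂₃²), R₃₃) = 0.567818; α = atan2(R₂₃, R₁₃) mod 2π = 2.269692; γ = atan2(R₃₂, −R₃₁) mod 2π = 4.424870
Need the full column D^3_{m',0} for m'=−3..3 at α=2.2697, β=0.5678, γ=4.4249.
cos(β/2)=0.959968, sin(β/2)=0.280110
d^3_{-3,0}: single k=3 term ⇒ +0.086951;  D = +0.075202+0.043648i
d^3_{-2,0}: k∈[2..3] ⇒ +0.364960 -0.031074 = +0.333887;  D = -0.057476-0.328903i
d^3_{-1,0}: k∈[1..3] ⇒ +0.791049 -0.202055 +0.005734 = +0.594728;  D = -0.382632+0.455296i
d^3_{0,0}: k∈[0..3] ⇒ +0.782600 -0.599691 +0.051059 -0.000483 = +0.233485;  D = +0.233485+0.000000i
d^3_{1,0}: k∈[0..2] ⇒ -0.791049 +0.202055 -0.005734 = -0.594728;  D = +0.382632+0.455296i
d^3_{2,0}: k∈[0..1] ⇒ +0.364960 -0.031074 = +0.333887;  D = -0.057476+0.328903i
d^3_{3,0}: single k=0 term ⇒ -0.086951;  D = -0.075202+0.043648i
Y_3^{m'}(θ=1.2414,φ=2.3457) and Σ D·Y over m':
  (+0.0752+0.0436i)·(+0.2577-0.2420i)  (-0.0575-0.3289i)·(-0.0062+0.2959i)  (-0.3826+0.4553i)·(+0.1020+0.1042i)  (+0.2335+0.0000i)·(-0.2990+0.0000i)  (+0.3826+0.4553i)·(-0.1020+0.1042i)  (-0.0575+0.3289i)·(-0.0062-0.2959i)  (-0.0752+0.0436i)·(-0.2577-0.2420i)
Y_3^0(R⁻¹ n̂) = +0.012507+0.000000i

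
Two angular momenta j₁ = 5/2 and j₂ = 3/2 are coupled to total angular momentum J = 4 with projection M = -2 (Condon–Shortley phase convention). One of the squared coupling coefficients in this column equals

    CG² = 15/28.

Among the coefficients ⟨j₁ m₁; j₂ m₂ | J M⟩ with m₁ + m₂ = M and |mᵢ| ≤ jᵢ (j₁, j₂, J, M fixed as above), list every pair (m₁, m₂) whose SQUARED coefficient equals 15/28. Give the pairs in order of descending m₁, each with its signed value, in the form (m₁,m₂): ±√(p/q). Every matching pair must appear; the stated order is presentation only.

(-3/2,-1/2): +√(15/28)

Admissible pairs with m₁+m₂ = M = -2: (-5/2,1/2), (-3/2,-1/2), (-1/2,-3/2)
  (m₁,m₂)=(-1/2,-3/2): CG² = 5/14, CG = +√(5/14)
  (m₁,m₂)=(-3/2,-1/2): CG² = 15/28, CG = +√(15/28)   ← matches the target
  (m₁,m₂)=(-5/2,1/2): CG² = 3/28, CG = +√(3/28)
Pairs with CG² = 15/28: (-3/2,-1/2): +√(15/28)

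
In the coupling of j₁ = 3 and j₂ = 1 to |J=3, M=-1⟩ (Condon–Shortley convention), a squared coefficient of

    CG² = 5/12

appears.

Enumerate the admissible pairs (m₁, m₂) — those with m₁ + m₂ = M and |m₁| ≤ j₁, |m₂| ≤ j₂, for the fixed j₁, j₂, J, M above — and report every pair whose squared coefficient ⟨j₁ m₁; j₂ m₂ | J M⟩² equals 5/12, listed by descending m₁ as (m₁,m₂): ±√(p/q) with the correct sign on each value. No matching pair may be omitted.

(-2,1): −√(5/12)

Admissible pairs with m₁+m₂ = M = -1: (-2,1), (-1,0), (0,-1)
  (m₁,m₂)=(0,-1): CG² = 1/2, CG = +√(1/2)
  (m₁,m₂)=(-1,0): CG² = 1/12, CG = −√(1/12)
  (m₁,m₂)=(-2,1): CG² = 5/12, CG = −√(5/12)   ← matches the target
Pairs with CG² = 5/12: (-2,1): −√(5/12)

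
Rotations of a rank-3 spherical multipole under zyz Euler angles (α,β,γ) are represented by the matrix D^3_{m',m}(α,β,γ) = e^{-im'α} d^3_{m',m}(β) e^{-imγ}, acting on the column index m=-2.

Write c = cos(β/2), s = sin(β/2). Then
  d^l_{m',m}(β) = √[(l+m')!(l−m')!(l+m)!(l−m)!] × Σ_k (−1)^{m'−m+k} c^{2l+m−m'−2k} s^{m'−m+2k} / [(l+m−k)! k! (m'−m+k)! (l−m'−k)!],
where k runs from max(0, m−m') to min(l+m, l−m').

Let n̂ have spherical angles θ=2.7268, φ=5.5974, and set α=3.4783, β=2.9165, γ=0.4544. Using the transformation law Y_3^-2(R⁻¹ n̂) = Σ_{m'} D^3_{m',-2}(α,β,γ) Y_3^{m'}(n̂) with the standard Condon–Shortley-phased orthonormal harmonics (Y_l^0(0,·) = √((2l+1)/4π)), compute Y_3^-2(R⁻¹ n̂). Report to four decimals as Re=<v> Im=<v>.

Need the full column D^3_{m',-2} for m'=−3..3 at α=3.4783, β=2.9165, γ=0.4544.
cos(β/2)=0.112309, sin(β/2)=0.993673
d^3_{-3,-2}: single k=1 term ⇒ +0.000043;  D = +0.000015-0.000041i
d^3_{-2,-2}: k∈[0..1] ⇒ +0.000002 -0.000785 = -0.000783;  D = +0.000009-0.000783i
d^3_{-1,-2}: k∈[0..1] ⇒ -0.000056 +0.008790 = +0.008734;  D = -0.002791-0.008276i
d^3_{0,-2}: k∈[0..1] ⇒ +0.000860 -0.067354 = -0.066494;  D = -0.040873-0.052448i
d^3_{1,-2}: k∈[0..1] ⇒ -0.008790 +0.344059 = +0.335268;  D = -0.281883-0.181512i
d^3_{2,-2}: k∈[0..1] ⇒ +0.061486 -0.962635 = -0.901150;  D = -0.876300-0.210164i
d^3_{3,-2}: single k=0 term ⇒ -0.266507;  D = +0.265140-0.026957i
Y_3^{m'}(θ=2.7268,φ=5.5974) and Σ D·Y over m':
  (+0.0000-0.0000i)·(-0.0128+0.0241i)  (+0.0000-0.0008i)·(-0.0301-0.1489i)  (-0.0028-0.0083i)·(+0.3213+0.2629i)  (-0.0409-0.0524i)·(-0.4057+0.0000i)  (-0.2819-0.1815i)·(-0.3213+0.2629i)  (-0.8763-0.2102i)·(-0.0301+0.1489i)  (+0.2651-0.0270i)·(+0.0128+0.0241i)
Y_3^-2(R⁻¹ n̂) = +0.217727-0.115990i

Re=0.2177 Im=-0.1160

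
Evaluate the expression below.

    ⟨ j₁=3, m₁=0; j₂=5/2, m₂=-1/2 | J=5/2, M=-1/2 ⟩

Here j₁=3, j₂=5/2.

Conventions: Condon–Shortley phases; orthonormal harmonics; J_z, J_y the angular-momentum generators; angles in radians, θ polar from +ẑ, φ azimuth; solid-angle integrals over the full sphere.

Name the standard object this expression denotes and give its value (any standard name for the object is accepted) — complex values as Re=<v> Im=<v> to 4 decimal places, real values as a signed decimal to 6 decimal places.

Clebsch–Gordan coefficient, −√(8/105) ≈ -0.276026

This is a Clebsch–Gordan (vector-coupling) coefficient.
j₁+j₂−J=3  J+j₁−j₂=3  J−j₁+j₂=2  j₁+j₂+J+1=9
(j₁±m₁, j₂±m₂, J±M) = (3,3,2,3,2,3)
P² = 216/35
sum k=0..2:
  [0] +1/72 = 1/72
  [1] −1/4 = -1/4
  [2] +1/8 = 1/8
S = -1/9
C² = P²·S² = 8/105 ; C = -0.276026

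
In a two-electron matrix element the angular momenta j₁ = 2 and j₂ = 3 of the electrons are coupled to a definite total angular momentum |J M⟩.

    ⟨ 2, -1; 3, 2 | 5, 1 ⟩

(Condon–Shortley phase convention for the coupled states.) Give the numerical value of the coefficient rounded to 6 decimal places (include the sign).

√[11·0!4!6!/11! · 1!3!5!1!6!4!] = √(414720/7)
  +(−1)^0/∏(0,0,3,5,1,1)! = 1/720  (running 1/720)
⟨..|..⟩ = √(414720/7)·(1/720) = +0.338062

+√(4/35) ≈ +0.338062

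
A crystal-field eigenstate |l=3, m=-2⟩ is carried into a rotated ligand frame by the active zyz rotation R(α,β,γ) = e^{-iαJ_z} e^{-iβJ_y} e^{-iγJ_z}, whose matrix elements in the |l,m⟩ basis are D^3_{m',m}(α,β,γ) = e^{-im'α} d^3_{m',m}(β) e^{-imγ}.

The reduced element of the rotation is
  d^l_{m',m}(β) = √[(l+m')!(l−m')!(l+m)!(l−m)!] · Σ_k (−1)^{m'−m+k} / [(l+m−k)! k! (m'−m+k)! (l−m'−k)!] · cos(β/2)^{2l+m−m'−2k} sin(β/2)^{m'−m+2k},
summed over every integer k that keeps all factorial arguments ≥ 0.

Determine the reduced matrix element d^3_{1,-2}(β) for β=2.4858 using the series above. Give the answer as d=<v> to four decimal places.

d=0.5953

d^3_{1,-2}(β=2.4858) via the finite sum:
c=cos(2.485800/2)=0.322052, s=sin(2.485800/2)=0.946722; N=√[24·2·1·120]=75.894664
k∈{0,1} keeps every argument non-negative
  k=0: (−1)^3·75.8947/(12)·0.3221^3·0.9467^3 = -0.179257
  k=1: (−1)^4·75.8947/(24)·0.3221^1·0.9467^5 = +0.774530
d^3_{1,-2}(2.4858) = -0.179257 +0.774530 = +0.595273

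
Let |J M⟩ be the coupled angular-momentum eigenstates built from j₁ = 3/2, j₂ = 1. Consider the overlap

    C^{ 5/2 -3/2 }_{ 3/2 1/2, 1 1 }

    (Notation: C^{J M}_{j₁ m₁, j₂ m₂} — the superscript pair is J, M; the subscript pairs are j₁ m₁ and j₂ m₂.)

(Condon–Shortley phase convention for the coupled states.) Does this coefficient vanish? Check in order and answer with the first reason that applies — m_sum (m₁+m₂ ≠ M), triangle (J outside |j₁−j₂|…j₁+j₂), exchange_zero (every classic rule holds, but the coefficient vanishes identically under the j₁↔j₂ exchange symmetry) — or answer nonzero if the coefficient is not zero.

m_sum

m-sum: m₁+m₂ = 1/2+1 = 3/2, M = -3/2  ✗ ⇒ coefficient is 0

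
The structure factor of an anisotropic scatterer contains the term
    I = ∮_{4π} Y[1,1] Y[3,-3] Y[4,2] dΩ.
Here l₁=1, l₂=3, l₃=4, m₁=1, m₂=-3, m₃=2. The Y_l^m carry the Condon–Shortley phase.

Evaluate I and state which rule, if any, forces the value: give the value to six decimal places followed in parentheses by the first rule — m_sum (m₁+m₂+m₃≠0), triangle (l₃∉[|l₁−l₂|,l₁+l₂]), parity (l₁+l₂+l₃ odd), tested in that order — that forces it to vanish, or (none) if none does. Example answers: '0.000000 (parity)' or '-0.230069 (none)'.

0.061558 (none)

Checks pass: Σm=0; 8 even; l₃=4∈[2,4].
(2·1+1)(2·3+1)(2·4+1) = 189
Δ: 0! 2! 6! / 9! → 1/252
sum: t=0:+1/36 = 1/36
3j²(1 3 4; 0 0 0) = Δ·Π!·Σ² = 4/63  (sign +1)
sum: t=0:+1/1440 = 1/1440
3j²(1 3 4; 1 -3 2) = Δ·Π!·Σ² = 1/252  (sign +1)
combine: 4πI² = 189·4/63·1/252 = 1/21
take √, sign +1: I = 0.06155813
No selection rule forces the value: the integral is nonzero (none).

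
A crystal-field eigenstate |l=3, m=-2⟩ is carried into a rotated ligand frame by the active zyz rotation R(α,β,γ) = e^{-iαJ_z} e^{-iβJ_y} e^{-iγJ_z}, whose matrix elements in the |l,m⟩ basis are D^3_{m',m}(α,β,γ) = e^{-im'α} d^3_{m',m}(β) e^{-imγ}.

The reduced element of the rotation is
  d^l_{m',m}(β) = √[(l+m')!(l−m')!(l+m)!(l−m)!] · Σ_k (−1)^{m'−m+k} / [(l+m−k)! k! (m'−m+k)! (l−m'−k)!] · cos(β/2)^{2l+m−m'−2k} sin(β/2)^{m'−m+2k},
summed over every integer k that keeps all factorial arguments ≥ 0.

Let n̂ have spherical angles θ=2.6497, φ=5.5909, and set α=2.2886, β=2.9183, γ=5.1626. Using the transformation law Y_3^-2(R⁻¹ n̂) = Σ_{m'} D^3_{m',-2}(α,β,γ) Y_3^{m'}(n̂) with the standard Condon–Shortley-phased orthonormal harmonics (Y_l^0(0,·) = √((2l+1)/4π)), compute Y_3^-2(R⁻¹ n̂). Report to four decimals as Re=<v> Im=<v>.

Need the full column D^3_{m',-2} for m'=−3..3 at α=2.2886, β=2.9183, γ=5.1626.
cos(β/2)=0.111415, sin(β/2)=0.993774
d^3_{-3,-2}: single k=1 term ⇒ +0.000042;  D = -0.000004-0.000042i
d^3_{-2,-2}: k∈[0..1] ⇒ +0.000002 -0.000761 = -0.000759;  D = +0.000526-0.000547i
d^3_{-1,-2}: k∈[0..1] ⇒ -0.000054 +0.008585 = +0.008531;  D = +0.008521+0.000404i
d^3_{0,-2}: k∈[0..1] ⇒ +0.000833 -0.066312 = -0.065479;  D = +0.040681+0.051309i
d^3_{1,-2}: k∈[0..1] ⇒ -0.008585 +0.341492 = +0.332907;  D = -0.060458+0.327371i
d^3_{2,-2}: k∈[0..1] ⇒ +0.060535 -0.963221 = -0.902686;  D = -0.776467+0.460370i
d^3_{3,-2}: single k=0 term ⇒ -0.264518;  D = +0.251272+0.082658i
Y_3^{m'}(θ=2.6497,φ=5.5909) and Σ D·Y over m':
  (-0.0000-0.0000i)·(-0.0213+0.0384i)  (+0.0005-0.0005i)·(-0.0372-0.1975i)  (+0.0085+0.0004i)·(+0.3389+0.2810i)  (+0.0407+0.0513i)·(-0.2910+0.0000i)  (-0.0605+0.3274i)·(-0.3389+0.2810i)  (-0.7765+0.4604i)·(-0.0372+0.1975i)  (+0.2513+0.0827i)·(+0.0213+0.0384i)
Y_3^-2(R⁻¹ n̂) = -0.140548-0.299465i

Re=-0.1405 Im=-0.2995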